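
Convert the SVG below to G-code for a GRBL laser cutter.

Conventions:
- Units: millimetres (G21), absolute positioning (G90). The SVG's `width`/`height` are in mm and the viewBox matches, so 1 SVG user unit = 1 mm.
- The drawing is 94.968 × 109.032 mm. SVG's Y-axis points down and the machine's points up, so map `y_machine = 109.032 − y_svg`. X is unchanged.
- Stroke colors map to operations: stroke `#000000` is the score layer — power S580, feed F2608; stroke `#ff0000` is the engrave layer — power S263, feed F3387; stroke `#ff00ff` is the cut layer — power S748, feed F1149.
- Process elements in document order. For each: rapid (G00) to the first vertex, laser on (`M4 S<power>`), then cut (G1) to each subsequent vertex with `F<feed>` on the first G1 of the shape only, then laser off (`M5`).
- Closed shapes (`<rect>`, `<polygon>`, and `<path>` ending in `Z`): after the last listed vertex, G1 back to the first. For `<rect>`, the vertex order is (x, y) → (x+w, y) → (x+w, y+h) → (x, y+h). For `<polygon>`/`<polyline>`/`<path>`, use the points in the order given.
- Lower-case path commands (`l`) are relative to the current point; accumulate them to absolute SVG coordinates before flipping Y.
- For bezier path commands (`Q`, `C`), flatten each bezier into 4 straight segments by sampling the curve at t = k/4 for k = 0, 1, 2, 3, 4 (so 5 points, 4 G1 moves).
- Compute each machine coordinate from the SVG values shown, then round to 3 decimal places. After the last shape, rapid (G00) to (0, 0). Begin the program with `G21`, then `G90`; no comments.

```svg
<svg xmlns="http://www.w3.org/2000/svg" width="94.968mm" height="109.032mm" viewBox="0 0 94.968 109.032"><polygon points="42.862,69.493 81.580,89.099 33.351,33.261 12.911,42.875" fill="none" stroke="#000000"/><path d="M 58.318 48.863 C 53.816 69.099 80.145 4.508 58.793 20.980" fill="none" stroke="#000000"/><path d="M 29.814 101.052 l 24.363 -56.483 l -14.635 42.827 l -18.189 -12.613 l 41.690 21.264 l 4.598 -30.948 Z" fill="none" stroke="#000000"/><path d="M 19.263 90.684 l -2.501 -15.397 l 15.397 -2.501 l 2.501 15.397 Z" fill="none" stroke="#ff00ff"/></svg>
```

G21
G90
G00 X42.862 Y39.539
M4 S580
G1 X81.580 Y19.933 F2608
G1 X33.351 Y75.771
G1 X12.911 Y66.157
G1 X42.862 Y39.539
M5
G00 X58.318 Y60.169
M4 S580
G1 X59.496 Y58.305 F2608
G1 X64.874 Y72.699
G1 X67.094 Y87.799
G1 X58.793 Y88.052
M5
G00 X29.814 Y7.980
M4 S580
G1 X54.177 Y64.463 F2608
G1 X39.542 Y21.636
G1 X21.353 Y34.249
G1 X63.043 Y12.985
G1 X67.641 Y43.933
G1 X29.814 Y7.980
M5
G00 X19.263 Y18.348
M4 S748
G1 X16.762 Y33.745 F1149
G1 X32.159 Y36.246
G1 X34.660 Y20.849
G1 X19.263 Y18.348
M5
G00 X0.000 Y0.000

Since the viewBox matches the mm dimensions, user units are millimetres directly. The only transform is the Y-flip y_m = 109.032 − y_svg.

Shape 1 is a closed polygon drawn with `<polygon>`. Its stroke #000000 means score at S580, F2608. After flipping Y the toolpath is (42.862,39.539) → (81.580,19.933) → (33.351,75.771) → (12.911,66.157) → (42.862,39.539), returning to the start.

Shape 2 is a cubic bezier drawn with `<path>`. Its stroke #000000 means score at S580, F2608. After flipping Y the toolpath is (58.318,60.169) → (59.496,58.305) → (64.874,72.699) → (67.094,87.799) → (58.793,88.052).

Shape 3 is a closed polygon drawn with `<path>`. Its stroke #000000 means score at S580, F2608. After flipping Y the toolpath is (29.814,7.980) → (54.177,64.463) → (39.542,21.636) → (21.353,34.249) → (63.043,12.985) → (67.641,43.933) → (29.814,7.980), returning to the start.

Shape 4 is a regular polygon drawn with `<path>`. Its stroke #ff00ff means cut at S748, F1149. After flipping Y the toolpath is (19.263,18.348) → (16.762,33.745) → (32.159,36.246) → (34.660,20.849) → (19.263,18.348), returning to the start.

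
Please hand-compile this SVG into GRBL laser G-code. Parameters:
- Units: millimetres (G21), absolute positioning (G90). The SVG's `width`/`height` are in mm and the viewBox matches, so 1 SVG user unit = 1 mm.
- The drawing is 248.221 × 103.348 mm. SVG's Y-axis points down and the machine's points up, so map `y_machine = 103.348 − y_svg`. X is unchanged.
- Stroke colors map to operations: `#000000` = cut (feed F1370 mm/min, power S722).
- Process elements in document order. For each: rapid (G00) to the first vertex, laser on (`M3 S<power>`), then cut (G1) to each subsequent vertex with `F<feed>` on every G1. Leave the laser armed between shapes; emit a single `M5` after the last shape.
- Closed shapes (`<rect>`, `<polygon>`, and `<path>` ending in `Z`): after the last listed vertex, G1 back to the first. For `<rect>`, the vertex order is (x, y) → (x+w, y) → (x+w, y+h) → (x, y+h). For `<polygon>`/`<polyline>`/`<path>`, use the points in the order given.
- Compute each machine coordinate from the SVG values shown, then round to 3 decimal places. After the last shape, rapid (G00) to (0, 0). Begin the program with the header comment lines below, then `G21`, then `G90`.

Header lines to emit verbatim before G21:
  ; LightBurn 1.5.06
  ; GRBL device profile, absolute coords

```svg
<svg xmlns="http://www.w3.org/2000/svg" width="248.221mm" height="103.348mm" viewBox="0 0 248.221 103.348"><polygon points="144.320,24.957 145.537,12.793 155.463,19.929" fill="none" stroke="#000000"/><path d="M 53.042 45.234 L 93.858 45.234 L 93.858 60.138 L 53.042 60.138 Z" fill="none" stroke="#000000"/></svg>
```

viewBox `0 0 248.221 103.348` with mm width/height → 1 unit = 1 mm. Flip: y_m = 103.348 − y_svg.

**Shape 1** — `<polygon>` regular polygon, stroke `#000000` → cut (S722, F1370). Machine vertices: (144.320,78.391) → (145.537,90.555) → (155.463,83.419) → (144.320,78.391). Closed: final G1 returns to the first vertex.

**Shape 2** — `<path>` rectangle, stroke `#000000` → cut (S722, F1370). Machine vertices: (53.042,58.114) → (93.858,58.114) → (93.858,43.210) → (53.042,43.210) → (53.042,58.114). Closed: final G1 returns to the first vertex.

; LightBurn 1.5.06
; GRBL device profile, absolute coords
G21
G90
G00 X144.320 Y78.391
M3 S722
G1 X145.537 Y90.555 F1370
G1 X155.463 Y83.419 F1370
G1 X144.320 Y78.391 F1370
G00 X53.042 Y58.114
M3 S722
G1 X93.858 Y58.114 F1370
G1 X93.858 Y43.210 F1370
G1 X53.042 Y43.210 F1370
G1 X53.042 Y58.114 F1370
M5
G00 X0.000 Y0.000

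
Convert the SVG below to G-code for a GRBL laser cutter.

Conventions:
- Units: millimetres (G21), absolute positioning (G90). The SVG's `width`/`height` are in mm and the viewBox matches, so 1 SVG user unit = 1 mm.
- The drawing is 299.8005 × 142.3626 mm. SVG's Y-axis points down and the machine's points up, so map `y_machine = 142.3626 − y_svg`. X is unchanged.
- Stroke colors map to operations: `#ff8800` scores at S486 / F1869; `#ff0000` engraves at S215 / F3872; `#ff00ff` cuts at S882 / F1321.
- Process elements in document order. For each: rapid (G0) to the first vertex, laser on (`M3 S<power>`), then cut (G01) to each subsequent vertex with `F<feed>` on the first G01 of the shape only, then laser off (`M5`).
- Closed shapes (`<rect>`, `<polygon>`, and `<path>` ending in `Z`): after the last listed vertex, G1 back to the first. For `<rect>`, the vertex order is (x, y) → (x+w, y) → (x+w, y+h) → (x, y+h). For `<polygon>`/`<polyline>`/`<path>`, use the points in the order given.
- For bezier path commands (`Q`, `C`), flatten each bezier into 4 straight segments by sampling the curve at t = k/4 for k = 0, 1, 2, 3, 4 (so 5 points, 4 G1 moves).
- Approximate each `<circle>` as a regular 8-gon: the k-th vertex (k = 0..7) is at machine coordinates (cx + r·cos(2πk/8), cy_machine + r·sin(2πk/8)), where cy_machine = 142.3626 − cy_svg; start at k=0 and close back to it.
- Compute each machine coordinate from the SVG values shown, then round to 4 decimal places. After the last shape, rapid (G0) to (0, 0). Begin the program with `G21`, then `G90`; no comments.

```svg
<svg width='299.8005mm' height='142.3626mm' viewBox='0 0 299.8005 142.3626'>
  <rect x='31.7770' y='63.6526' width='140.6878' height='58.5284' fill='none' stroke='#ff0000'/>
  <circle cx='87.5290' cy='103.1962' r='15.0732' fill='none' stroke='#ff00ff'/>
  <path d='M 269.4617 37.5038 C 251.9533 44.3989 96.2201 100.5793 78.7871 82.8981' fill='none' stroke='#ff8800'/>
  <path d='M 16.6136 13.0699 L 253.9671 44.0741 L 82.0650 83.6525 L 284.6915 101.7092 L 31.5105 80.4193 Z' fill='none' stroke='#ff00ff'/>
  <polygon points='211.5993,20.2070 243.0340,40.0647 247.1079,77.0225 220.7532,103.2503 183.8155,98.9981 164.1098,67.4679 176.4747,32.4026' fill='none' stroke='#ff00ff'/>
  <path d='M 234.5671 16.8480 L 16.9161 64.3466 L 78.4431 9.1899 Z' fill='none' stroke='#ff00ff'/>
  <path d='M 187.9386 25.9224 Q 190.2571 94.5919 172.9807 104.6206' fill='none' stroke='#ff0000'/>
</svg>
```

1 u = 1 mm; y_m = 142.3626 − y.

[1] `<rect>` rectangle, #ff0000→engrave S215 F3872: (31.7770,78.7100) → (172.4648,78.7100) → (172.4648,20.1816) → (31.7770,20.1816) → (31.7770,78.7100) (closed)

[2] `<circle>` circle, #ff00ff→cut S882 F1321: (102.6022,39.1664) → (98.1874,49.8248) → (87.5290,54.2396) → (76.8706,49.8248) → (72.4558,39.1664) → (76.8706,28.5080) → (87.5290,24.0932) → (98.1874,28.5080) → (102.6022,39.1664) (closed)

[3] `<path>` cubic bezier, #ff8800→score S486 F1869: (269.4617,104.8588) → (234.7340,92.3707) → (174.0961,72.9455) → (113.4724,58.1285) → (78.7871,59.4645)

[4] `<path>` closed polygon, #ff00ff→cut S882 F1321: (16.6136,129.2927) → (253.9671,98.2885) → (82.0650,58.7101) → (284.6915,40.6534) → (31.5105,61.9433) → (16.6136,129.2927) (closed)

[5] `<polygon>` regular polygon, #ff00ff→cut S882 F1321: (211.5993,122.1556) → (243.0340,102.2979) → (247.1079,65.3401) → (220.7532,39.1123) → (183.8155,43.3645) → (164.1098,74.8947) → (176.4747,109.9600) → (211.5993,122.1556) (closed)

[6] `<path>` closed polygon, #ff00ff→cut S882 F1321: (234.5671,125.5146) → (16.9161,78.0160) → (78.4431,133.1727) → (234.5671,125.5146) (closed)

[7] `<path>` quadratic bezier, #ff0000→engrave S215 F3872: (187.9386,116.4402) → (187.8732,85.7705) → (185.3584,62.4309) → (180.3942,46.4214) → (172.9807,37.7420)

G21
G90
G0 X31.7770 Y78.7100
M3 S215
G01 X172.4648 Y78.7100 F3872
G01 X172.4648 Y20.1816
G01 X31.7770 Y20.1816
G01 X31.7770 Y78.7100
M5
G0 X102.6022 Y39.1664
M3 S882
G01 X98.1874 Y49.8248 F1321
G01 X87.5290 Y54.2396
G01 X76.8706 Y49.8248
G01 X72.4558 Y39.1664
G01 X76.8706 Y28.5080
G01 X87.5290 Y24.0932
G01 X98.1874 Y28.5080
G01 X102.6022 Y39.1664
M5
G0 X269.4617 Y104.8588
M3 S486
G01 X234.7340 Y92.3707 F1869
G01 X174.0961 Y72.9455
G01 X113.4724 Y58.1285
G01 X78.7871 Y59.4645
M5
G0 X16.6136 Y129.2927
M3 S882
G01 X253.9671 Y98.2885 F1321
G01 X82.0650 Y58.7101
G01 X284.6915 Y40.6534
G01 X31.5105 Y61.9433
G01 X16.6136 Y129.2927
M5
G0 X211.5993 Y122.1556
M3 S882
G01 X243.0340 Y102.2979 F1321
G01 X247.1079 Y65.3401
G01 X220.7532 Y39.1123
G01 X183.8155 Y43.3645
G01 X164.1098 Y74.8947
G01 X176.4747 Y109.9600
G01 X211.5993 Y122.1556
M5
G0 X234.5671 Y125.5146
M3 S882
G01 X16.9161 Y78.0160 F1321
G01 X78.4431 Y133.1727
G01 X234.5671 Y125.5146
M5
G0 X187.9386 Y116.4402
M3 S215
G01 X187.8732 Y85.7705 F3872
G01 X185.3584 Y62.4309
G01 X180.3942 Y46.4214
G01 X172.9807 Y37.7420
M5
G0 X0.0000 Y0.0000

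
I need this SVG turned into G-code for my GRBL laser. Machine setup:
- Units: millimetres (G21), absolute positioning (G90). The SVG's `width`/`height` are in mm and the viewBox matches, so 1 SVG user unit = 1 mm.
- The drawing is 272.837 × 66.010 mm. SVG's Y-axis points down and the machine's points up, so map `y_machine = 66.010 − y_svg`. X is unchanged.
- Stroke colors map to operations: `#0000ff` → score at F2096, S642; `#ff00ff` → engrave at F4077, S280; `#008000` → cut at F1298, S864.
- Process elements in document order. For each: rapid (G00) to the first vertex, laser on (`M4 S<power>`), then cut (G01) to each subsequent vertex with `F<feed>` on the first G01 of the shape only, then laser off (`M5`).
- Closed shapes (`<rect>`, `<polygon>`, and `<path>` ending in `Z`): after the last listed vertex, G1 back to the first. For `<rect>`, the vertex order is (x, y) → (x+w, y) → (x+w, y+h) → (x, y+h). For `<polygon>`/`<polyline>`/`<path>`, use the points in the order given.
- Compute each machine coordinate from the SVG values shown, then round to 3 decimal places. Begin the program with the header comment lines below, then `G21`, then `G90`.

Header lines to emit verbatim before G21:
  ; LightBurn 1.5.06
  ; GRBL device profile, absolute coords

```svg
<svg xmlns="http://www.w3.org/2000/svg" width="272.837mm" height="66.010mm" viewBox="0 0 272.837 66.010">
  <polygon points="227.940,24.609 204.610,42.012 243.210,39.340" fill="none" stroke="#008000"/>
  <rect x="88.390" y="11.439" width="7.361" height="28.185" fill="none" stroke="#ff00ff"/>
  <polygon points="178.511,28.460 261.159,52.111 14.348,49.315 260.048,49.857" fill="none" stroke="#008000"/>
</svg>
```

; LightBurn 1.5.06
; GRBL device profile, absolute coords
G21
G90
G00 X227.940 Y41.401
M4 S864
G01 X204.610 Y23.998 F1298
G01 X243.210 Y26.670
G01 X227.940 Y41.401
M5
G00 X88.390 Y54.571
M4 S280
G01 X95.751 Y54.571 F4077
G01 X95.751 Y26.386
G01 X88.390 Y26.386
G01 X88.390 Y54.571
M5
G00 X178.511 Y37.550
M4 S864
G01 X261.159 Y13.899 F1298
G01 X14.348 Y16.695
G01 X260.048 Y16.153
G01 X178.511 Y37.550
M5

1 u = 1 mm; y_m = 66.010 − y.

[1] `<polygon>` closed polygon, #008000→cut S864 F1298: (227.940,41.401) → (204.610,23.998) → (243.210,26.670) → (227.940,41.401) (closed)

[2] `<rect>` rectangle, #ff00ff→engrave S280 F4077: (88.390,54.571) → (95.751,54.571) → (95.751,26.386) → (88.390,26.386) → (88.390,54.571) (closed)

[3] `<polygon>` closed polygon, #008000→cut S864 F1298: (178.511,37.550) → (261.159,13.899) → (14.348,16.695) → (260.048,16.153) → (178.511,37.550) (closed)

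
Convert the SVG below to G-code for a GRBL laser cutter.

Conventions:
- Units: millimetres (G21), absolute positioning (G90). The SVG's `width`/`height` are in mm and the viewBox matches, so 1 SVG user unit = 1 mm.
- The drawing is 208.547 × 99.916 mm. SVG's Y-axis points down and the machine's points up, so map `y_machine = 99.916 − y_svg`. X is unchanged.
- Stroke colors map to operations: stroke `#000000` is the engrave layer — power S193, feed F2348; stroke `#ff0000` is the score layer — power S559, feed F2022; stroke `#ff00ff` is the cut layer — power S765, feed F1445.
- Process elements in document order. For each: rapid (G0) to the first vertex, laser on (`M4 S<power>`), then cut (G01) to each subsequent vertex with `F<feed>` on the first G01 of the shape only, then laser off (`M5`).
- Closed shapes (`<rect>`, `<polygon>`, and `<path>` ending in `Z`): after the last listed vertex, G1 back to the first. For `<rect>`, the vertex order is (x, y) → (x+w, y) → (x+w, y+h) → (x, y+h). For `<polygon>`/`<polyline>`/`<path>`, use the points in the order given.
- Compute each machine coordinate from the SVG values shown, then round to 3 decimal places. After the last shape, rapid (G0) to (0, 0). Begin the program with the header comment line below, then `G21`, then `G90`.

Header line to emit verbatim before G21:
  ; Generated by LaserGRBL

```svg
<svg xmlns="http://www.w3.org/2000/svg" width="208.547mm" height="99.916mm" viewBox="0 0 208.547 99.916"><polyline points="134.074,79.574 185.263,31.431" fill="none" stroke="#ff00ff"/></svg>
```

; Generated by LaserGRBL
G21
G90
G0 X134.074 Y20.342
M4 S765
G01 X185.263 Y68.485 F1445
M5
G0 X0.000 Y0.000

1 u = 1 mm; y_m = 99.916 − y.

[1] `<polyline>` line segment, #ff00ff→cut S765 F1445: (134.074,20.342) → (185.263,68.485)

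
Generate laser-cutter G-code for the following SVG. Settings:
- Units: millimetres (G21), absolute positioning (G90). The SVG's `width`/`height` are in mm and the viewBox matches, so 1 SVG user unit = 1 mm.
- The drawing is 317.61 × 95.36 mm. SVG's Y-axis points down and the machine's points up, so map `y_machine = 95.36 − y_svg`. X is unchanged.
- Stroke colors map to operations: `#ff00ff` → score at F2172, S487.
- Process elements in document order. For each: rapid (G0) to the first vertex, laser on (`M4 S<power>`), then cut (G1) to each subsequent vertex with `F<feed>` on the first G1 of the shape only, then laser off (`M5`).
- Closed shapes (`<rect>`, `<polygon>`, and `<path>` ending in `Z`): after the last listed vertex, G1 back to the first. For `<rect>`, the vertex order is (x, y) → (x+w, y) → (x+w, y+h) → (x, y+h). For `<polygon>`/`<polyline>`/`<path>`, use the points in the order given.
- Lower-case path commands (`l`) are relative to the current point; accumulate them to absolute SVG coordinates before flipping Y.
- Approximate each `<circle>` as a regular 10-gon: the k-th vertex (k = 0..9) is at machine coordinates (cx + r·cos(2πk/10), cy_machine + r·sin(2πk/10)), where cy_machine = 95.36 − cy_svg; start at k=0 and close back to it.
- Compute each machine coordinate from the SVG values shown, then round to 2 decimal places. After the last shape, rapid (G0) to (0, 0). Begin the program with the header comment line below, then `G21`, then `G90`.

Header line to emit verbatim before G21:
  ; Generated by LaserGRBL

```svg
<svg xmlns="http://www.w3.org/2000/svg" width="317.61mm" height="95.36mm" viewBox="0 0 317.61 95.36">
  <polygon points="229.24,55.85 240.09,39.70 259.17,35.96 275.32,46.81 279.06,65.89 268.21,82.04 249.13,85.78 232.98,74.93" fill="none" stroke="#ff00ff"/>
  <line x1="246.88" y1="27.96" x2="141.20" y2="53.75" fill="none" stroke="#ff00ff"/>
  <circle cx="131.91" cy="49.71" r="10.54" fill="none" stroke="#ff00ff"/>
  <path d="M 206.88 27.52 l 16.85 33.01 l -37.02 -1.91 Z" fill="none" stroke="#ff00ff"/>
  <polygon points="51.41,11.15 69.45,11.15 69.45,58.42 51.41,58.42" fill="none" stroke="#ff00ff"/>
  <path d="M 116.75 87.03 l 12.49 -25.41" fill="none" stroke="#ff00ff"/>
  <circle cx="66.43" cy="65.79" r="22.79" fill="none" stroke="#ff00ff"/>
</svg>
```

viewBox `0 0 317.61 95.36` with mm width/height → 1 unit = 1 mm. Flip: y_m = 95.36 − y_svg.

**Shape 1** — `<polygon>` regular polygon, stroke `#ff00ff` → score (S487, F2172). Machine vertices: (229.24,39.51) → (240.09,55.66) → (259.17,59.40) → (275.32,48.55) → (279.06,29.47) → (268.21,13.32) → (249.13,9.58) → (232.98,20.43) → (229.24,39.51). Closed: final G1 returns to the first vertex.

**Shape 2** — `<line>` line segment, stroke `#ff00ff` → score (S487, F2172). Machine vertices: (246.88,67.40) → (141.20,41.61). Open path.

**Shape 3** — `<circle>` circle, stroke `#ff00ff` → score (S487, F2172). Machine vertices: (142.45,45.65) → (140.44,51.85) → (135.17,55.67) → (128.65,55.67) → (123.38,51.85) → (121.37,45.65) → (123.38,39.45) → (128.65,35.63) → (135.17,35.63) → (140.44,39.45) → (142.45,45.65). Closed: final G1 returns to the first vertex.

**Shape 4** — `<path>` regular polygon, stroke `#ff00ff` → score (S487, F2172). Machine vertices: (206.88,67.84) → (223.73,34.83) → (186.71,36.74) → (206.88,67.84). Closed: final G1 returns to the first vertex.

**Shape 5** — `<polygon>` rectangle, stroke `#ff00ff` → score (S487, F2172). Machine vertices: (51.41,84.21) → (69.45,84.21) → (69.45,36.94) → (51.41,36.94) → (51.41,84.21). Closed: final G1 returns to the first vertex.

**Shape 6** — `<path>` line segment, stroke `#ff00ff` → score (S487, F2172). Machine vertices: (116.75,8.33) → (129.24,33.74). Open path.

**Shape 7** — `<circle>` circle, stroke `#ff00ff` → score (S487, F2172). Machine vertices: (89.22,29.57) → (84.87,42.97) → (73.47,51.24) → (59.39,51.24) → (47.99,42.97) → (43.64,29.57) → (47.99,16.17) → (59.39,7.90) → (73.47,7.90) → (84.87,16.17) → (89.22,29.57). Closed: final G1 returns to the first vertex.

; Generated by LaserGRBL
G21
G90
G0 X229.24 Y39.51
M4 S487
G1 X240.09 Y55.66 F2172
G1 X259.17 Y59.40
G1 X275.32 Y48.55
G1 X279.06 Y29.47
G1 X268.21 Y13.32
G1 X249.13 Y9.58
G1 X232.98 Y20.43
G1 X229.24 Y39.51
M5
G0 X246.88 Y67.40
M4 S487
G1 X141.20 Y41.61 F2172
M5
G0 X142.45 Y45.65
M4 S487
G1 X140.44 Y51.85 F2172
G1 X135.17 Y55.67
G1 X128.65 Y55.67
G1 X123.38 Y51.85
G1 X121.37 Y45.65
G1 X123.38 Y39.45
G1 X128.65 Y35.63
G1 X135.17 Y35.63
G1 X140.44 Y39.45
G1 X142.45 Y45.65
M5
G0 X206.88 Y67.84
M4 S487
G1 X223.73 Y34.83 F2172
G1 X186.71 Y36.74
G1 X206.88 Y67.84
M5
G0 X51.41 Y84.21
M4 S487
G1 X69.45 Y84.21 F2172
G1 X69.45 Y36.94
G1 X51.41 Y36.94
G1 X51.41 Y84.21
M5
G0 X116.75 Y8.33
M4 S487
G1 X129.24 Y33.74 F2172
M5
G0 X89.22 Y29.57
M4 S487
G1 X84.87 Y42.97 F2172
G1 X73.47 Y51.24
G1 X59.39 Y51.24
G1 X47.99 Y42.97
G1 X43.64 Y29.57
G1 X47.99 Y16.17
G1 X59.39 Y7.90
G1 X73.47 Y7.90
G1 X84.87 Y16.17
G1 X89.22 Y29.57
M5
G0 X0.00 Y0.00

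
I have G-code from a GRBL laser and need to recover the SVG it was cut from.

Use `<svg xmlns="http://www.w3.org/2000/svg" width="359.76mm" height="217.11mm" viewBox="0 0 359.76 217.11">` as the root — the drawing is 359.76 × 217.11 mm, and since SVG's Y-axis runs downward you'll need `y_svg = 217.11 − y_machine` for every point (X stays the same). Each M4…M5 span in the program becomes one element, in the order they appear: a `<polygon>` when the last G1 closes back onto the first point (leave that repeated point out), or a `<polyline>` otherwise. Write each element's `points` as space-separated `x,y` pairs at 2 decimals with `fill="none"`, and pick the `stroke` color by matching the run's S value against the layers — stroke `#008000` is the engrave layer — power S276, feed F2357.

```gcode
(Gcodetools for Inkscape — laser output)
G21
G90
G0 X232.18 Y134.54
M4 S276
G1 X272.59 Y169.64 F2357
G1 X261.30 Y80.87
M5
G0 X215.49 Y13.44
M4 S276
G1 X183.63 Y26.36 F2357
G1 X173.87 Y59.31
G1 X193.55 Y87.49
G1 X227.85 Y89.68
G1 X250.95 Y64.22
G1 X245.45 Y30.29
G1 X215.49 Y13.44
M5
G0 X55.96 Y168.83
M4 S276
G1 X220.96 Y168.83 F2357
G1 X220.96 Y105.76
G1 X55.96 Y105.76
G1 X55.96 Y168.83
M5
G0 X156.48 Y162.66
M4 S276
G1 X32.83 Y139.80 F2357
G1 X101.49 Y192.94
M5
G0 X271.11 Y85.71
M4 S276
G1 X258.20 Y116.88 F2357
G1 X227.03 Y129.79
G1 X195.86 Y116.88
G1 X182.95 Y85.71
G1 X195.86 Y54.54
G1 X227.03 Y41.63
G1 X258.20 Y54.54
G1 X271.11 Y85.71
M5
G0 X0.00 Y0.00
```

<svg xmlns="http://www.w3.org/2000/svg" width="359.76mm" height="217.11mm" viewBox="0 0 359.76 217.11">
  <polyline points="232.18,82.57 272.59,47.47 261.30,136.24" fill="none" stroke="#008000"/>
  <polygon points="215.49,203.67 183.63,190.75 173.87,157.80 193.55,129.62 227.85,127.43 250.95,152.89 245.45,186.82" fill="none" stroke="#008000"/>
  <polygon points="55.96,48.28 220.96,48.28 220.96,111.35 55.96,111.35" fill="none" stroke="#008000"/>
  <polyline points="156.48,54.45 32.83,77.31 101.49,24.17" fill="none" stroke="#008000"/>
  <polygon points="271.11,131.40 258.20,100.23 227.03,87.32 195.86,100.23 182.95,131.40 195.86,162.57 227.03,175.48 258.20,162.57" fill="none" stroke="#008000"/>
</svg>

y_svg = 217.11 − y_m. Every run uses S276, so all elements get stroke `#008000` (engrave).

[1] open run; points: 232.18,82.57 272.59,47.47 261.30,136.24

[2] closed run; points: 215.49,203.67 183.63,190.75 173.87,157.80 193.55,129.62 227.85,127.43 250.95,152.89 245.45,186.82

[3] closed run; points: 55.96,48.28 220.96,48.28 220.96,111.35 55.96,111.35

[4] open run; points: 156.48,54.45 32.83,77.31 101.49,24.17

[5] closed run; points: 271.11,131.40 258.20,100.23 227.03,87.32 195.86,100.23 182.95,131.40 195.86,162.57 227.03,175.48 258.20,162.57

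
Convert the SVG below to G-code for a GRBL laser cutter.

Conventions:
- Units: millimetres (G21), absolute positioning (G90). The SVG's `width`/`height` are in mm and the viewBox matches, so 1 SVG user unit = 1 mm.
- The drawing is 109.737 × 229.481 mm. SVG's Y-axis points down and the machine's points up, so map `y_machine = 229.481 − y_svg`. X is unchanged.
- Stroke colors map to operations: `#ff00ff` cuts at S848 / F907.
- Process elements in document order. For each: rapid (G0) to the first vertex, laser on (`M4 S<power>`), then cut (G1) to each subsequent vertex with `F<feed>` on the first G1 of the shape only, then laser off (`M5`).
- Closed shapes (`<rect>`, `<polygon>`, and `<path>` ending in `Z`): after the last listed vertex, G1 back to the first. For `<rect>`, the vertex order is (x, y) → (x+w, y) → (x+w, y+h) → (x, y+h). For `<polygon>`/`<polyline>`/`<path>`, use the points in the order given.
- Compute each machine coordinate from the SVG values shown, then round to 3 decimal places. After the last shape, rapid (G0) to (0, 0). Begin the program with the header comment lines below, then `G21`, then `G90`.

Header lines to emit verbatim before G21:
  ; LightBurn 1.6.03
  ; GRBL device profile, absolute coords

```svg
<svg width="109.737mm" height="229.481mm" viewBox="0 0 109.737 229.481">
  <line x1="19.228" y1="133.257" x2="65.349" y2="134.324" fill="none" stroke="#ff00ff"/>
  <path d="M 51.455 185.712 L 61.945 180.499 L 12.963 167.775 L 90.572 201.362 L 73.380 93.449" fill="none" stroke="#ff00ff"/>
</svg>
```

; LightBurn 1.6.03
; GRBL device profile, absolute coords
G21
G90
G0 X19.228 Y96.224
M4 S848
G1 X65.349 Y95.157 F907
M5
G0 X51.455 Y43.769
M4 S848
G1 X61.945 Y48.982 F907
G1 X12.963 Y61.706
G1 X90.572 Y28.119
G1 X73.380 Y136.032
M5
G0 X0.000 Y0.000

Since the viewBox matches the mm dimensions, user units are millimetres directly. The only transform is the Y-flip y_m = 229.481 − y_svg.

Shape 1 is a line segment drawn with `<line>`. Its stroke #ff00ff means cut at S848, F907. After flipping Y the toolpath is (19.228,96.224) → (65.349,95.157).

Shape 2 is a open polyline drawn with `<path>`. Its stroke #ff00ff means cut at S848, F907. After flipping Y the toolpath is (51.455,43.769) → (61.945,48.982) → (12.963,61.706) → (90.572,28.119) → (73.380,136.032).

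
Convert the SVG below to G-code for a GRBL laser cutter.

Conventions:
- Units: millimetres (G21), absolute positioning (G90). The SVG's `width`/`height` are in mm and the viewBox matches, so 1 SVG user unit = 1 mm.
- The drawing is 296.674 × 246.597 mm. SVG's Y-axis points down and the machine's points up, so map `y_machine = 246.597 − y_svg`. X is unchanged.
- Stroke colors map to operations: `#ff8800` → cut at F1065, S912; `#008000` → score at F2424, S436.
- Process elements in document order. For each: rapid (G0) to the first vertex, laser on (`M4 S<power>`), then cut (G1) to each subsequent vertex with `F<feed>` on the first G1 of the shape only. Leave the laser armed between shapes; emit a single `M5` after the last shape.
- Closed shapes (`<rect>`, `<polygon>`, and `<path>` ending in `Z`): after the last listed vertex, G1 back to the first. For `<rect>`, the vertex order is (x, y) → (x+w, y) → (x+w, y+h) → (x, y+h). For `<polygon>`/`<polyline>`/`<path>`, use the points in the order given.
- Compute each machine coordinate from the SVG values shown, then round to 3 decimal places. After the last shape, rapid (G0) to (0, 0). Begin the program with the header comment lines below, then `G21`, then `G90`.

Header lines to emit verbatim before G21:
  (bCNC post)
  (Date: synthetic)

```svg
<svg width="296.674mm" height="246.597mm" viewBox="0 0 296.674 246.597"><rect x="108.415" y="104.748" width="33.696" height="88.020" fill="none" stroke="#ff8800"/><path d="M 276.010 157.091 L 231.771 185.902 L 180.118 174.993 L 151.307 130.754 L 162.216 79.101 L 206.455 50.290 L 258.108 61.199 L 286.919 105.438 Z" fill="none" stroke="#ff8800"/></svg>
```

viewBox `0 0 296.674 246.597` with mm width/height → 1 unit = 1 mm. Flip: y_m = 246.597 − y_svg.

**Shape 1** — `<rect>` rectangle, stroke `#ff8800` → cut (S912, F1065). Machine vertices: (108.415,141.849) → (142.111,141.849) → (142.111,53.829) → (108.415,53.829) → (108.415,141.849). Closed: final G1 returns to the first vertex.

**Shape 2** — `<path>` regular polygon, stroke `#ff8800` → cut (S912, F1065). Machine vertices: (276.010,89.506) → (231.771,60.695) → (180.118,71.604) → (151.307,115.843) → (162.216,167.496) → (206.455,196.307) → (258.108,185.398) → (286.919,141.159) → (276.010,89.506). Closed: final G1 returns to the first vertex.

(bCNC post)
(Date: synthetic)
G21
G90
G0 X108.415 Y141.849
M4 S912
G1 X142.111 Y141.849 F1065
G1 X142.111 Y53.829
G1 X108.415 Y53.829
G1 X108.415 Y141.849
G0 X276.010 Y89.506
M4 S912
G1 X231.771 Y60.695 F1065
G1 X180.118 Y71.604
G1 X151.307 Y115.843
G1 X162.216 Y167.496
G1 X206.455 Y196.307
G1 X258.108 Y185.398
G1 X286.919 Y141.159
G1 X276.010 Y89.506
M5
G0 X0.000 Y0.000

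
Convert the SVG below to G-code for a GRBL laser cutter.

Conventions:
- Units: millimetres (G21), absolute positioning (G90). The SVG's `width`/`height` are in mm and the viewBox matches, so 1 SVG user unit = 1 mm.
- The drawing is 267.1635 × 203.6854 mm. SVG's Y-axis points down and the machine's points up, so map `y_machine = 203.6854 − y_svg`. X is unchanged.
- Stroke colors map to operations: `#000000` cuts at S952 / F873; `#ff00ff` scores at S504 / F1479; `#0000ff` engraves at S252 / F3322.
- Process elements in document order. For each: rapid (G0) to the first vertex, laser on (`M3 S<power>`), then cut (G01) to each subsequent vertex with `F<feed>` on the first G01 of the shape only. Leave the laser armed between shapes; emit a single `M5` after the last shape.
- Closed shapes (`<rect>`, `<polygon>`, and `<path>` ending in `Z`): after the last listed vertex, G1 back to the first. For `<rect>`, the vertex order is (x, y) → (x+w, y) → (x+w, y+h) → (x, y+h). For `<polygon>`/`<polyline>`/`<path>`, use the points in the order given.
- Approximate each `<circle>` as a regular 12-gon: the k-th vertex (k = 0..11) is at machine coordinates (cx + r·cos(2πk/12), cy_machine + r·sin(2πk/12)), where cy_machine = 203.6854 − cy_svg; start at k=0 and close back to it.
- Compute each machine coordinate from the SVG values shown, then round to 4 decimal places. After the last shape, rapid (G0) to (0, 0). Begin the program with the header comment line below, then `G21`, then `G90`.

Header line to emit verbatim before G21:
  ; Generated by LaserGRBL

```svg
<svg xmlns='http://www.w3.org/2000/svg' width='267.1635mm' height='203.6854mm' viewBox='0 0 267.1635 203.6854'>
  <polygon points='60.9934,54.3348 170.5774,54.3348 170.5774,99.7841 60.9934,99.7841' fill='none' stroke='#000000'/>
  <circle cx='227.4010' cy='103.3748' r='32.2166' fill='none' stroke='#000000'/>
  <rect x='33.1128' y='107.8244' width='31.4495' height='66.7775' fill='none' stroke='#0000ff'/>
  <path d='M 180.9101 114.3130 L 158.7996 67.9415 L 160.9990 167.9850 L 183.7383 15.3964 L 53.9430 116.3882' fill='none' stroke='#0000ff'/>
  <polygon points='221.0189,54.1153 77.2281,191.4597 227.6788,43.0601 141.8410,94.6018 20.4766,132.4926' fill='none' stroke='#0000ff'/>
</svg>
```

; Generated by LaserGRBL
G21
G90
G0 X60.9934 Y149.3506
M3 S952
G01 X170.5774 Y149.3506 F873
G01 X170.5774 Y103.9013
G01 X60.9934 Y103.9013
G01 X60.9934 Y149.3506
G0 X259.6176 Y100.3106
M3 S952
G01 X255.3014 Y116.4189 F873
G01 X243.5093 Y128.2110
G01 X227.4010 Y132.5272
G01 X211.2927 Y128.2110
G01 X199.5006 Y116.4189
G01 X195.1844 Y100.3106
G01 X199.5006 Y84.2023
G01 X211.2927 Y72.4102
G01 X227.4010 Y68.0940
G01 X243.5093 Y72.4102
G01 X255.3014 Y84.2023
G01 X259.6176 Y100.3106
G0 X33.1128 Y95.8610
M3 S252
G01 X64.5623 Y95.8610 F3322
G01 X64.5623 Y29.0835
G01 X33.1128 Y29.0835
G01 X33.1128 Y95.8610
G0 X180.9101 Y89.3724
M3 S252
G01 X158.7996 Y135.7439 F3322
G01 X160.9990 Y35.7004
G01 X183.7383 Y188.2890
G01 X53.9430 Y87.2972
G0 X221.0189 Y149.5701
M3 S252
G01 X77.2281 Y12.2257 F3322
G01 X227.6788 Y160.6253
G01 X141.8410 Y109.0836
G01 X20.4766 Y71.1928
G01 X221.0189 Y149.5701
M5
G0 X0.0000 Y0.0000

1 u = 1 mm; y_m = 203.6854 − y.

[1] `<polygon>` rectangle, #000000→cut S952 F873: (60.9934,149.3506) → (170.5774,149.3506) → (170.5774,103.9013) → (60.9934,103.9013) → (60.9934,149.3506) (closed)

[2] `<circle>` circle, #000000→cut S952 F873: (259.6176,100.3106) → (255.3014,116.4189) → (243.5093,128.2110) → (227.4010,132.5272) → (211.2927,128.2110) → (199.5006,116.4189) → (195.1844,100.3106) → (199.5006,84.2023) → (211.2927,72.4102) → (227.4010,68.0940) → (243.5093,72.4102) → (255.3014,84.2023) → (259.6176,100.3106) (closed)

[3] `<rect>` rectangle, #0000ff→engrave S252 F3322: (33.1128,95.8610) → (64.5623,95.8610) → (64.5623,29.0835) → (33.1128,29.0835) → (33.1128,95.8610) (closed)

[4] `<path>` open polyline, #0000ff→engrave S252 F3322: (180.9101,89.3724) → (158.7996,135.7439) → (160.9990,35.7004) → (183.7383,188.2890) → (53.9430,87.2972)

[5] `<polygon>` closed polygon, #0000ff→engrave S252 F3322: (221.0189,149.5701) → (77.2281,12.2257) → (227.6788,160.6253) → (141.8410,109.0836) → (20.4766,71.1928) → (221.0189,149.5701) (closed)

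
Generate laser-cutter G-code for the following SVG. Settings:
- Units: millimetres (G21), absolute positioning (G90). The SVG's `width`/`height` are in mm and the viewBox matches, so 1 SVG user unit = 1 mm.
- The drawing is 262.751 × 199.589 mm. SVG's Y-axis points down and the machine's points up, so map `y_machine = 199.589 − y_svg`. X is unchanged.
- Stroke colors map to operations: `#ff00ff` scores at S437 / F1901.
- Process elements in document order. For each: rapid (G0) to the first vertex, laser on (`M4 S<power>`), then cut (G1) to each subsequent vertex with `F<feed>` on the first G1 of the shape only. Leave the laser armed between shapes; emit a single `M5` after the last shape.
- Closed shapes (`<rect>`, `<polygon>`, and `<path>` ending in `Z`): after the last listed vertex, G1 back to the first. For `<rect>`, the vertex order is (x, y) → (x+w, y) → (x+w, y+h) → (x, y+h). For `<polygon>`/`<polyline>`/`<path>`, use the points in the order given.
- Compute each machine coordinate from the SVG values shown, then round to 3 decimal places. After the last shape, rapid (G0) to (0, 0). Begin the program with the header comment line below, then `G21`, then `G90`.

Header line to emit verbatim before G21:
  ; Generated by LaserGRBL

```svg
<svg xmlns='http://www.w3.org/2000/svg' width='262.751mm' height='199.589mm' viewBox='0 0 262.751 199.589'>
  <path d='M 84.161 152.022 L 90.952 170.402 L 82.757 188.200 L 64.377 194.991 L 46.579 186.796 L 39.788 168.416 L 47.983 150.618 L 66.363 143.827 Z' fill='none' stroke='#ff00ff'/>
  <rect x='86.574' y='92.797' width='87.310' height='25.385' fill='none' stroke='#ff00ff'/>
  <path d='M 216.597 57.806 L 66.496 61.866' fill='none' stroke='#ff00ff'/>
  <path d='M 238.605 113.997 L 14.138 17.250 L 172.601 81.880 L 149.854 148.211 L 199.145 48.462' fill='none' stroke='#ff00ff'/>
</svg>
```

; Generated by LaserGRBL
G21
G90
G0 X84.161 Y47.567
M4 S437
G1 X90.952 Y29.187 F1901
G1 X82.757 Y11.389
G1 X64.377 Y4.598
G1 X46.579 Y12.793
G1 X39.788 Y31.173
G1 X47.983 Y48.971
G1 X66.363 Y55.762
G1 X84.161 Y47.567
G0 X86.574 Y106.792
M4 S437
G1 X173.884 Y106.792 F1901
G1 X173.884 Y81.407
G1 X86.574 Y81.407
G1 X86.574 Y106.792
G0 X216.597 Y141.783
M4 S437
G1 X66.496 Y137.723 F1901
G0 X238.605 Y85.592
M4 S437
G1 X14.138 Y182.339 F1901
G1 X172.601 Y117.709
G1 X149.854 Y51.378
G1 X199.145 Y151.127
M5
G0 X0.000 Y0.000

Since the viewBox matches the mm dimensions, user units are millimetres directly. The only transform is the Y-flip y_m = 199.589 − y_svg.

Shape 1 is a regular polygon drawn with `<path>`. Its stroke #ff00ff means score at S437, F1901. After flipping Y the toolpath is (84.161,47.567) → (90.952,29.187) → (82.757,11.389) → (64.377,4.598) → (46.579,12.793) → (39.788,31.173) → (47.983,48.971) → (66.363,55.762) → (84.161,47.567), returning to the start.

Shape 2 is a rectangle drawn with `<rect>`. Its stroke #ff00ff means score at S437, F1901. After flipping Y the toolpath is (86.574,106.792) → (173.884,106.792) → (173.884,81.407) → (86.574,81.407) → (86.574,106.792), returning to the start.

Shape 3 is a line segment drawn with `<path>`. Its stroke #ff00ff means score at S437, F1901. After flipping Y the toolpath is (216.597,141.783) → (66.496,137.723).

Shape 4 is a open polyline drawn with `<path>`. Its stroke #ff00ff means score at S437, F1901. After flipping Y the toolpath is (238.605,85.592) → (14.138,182.339) → (172.601,117.709) → (149.854,51.378) → (199.145,151.127).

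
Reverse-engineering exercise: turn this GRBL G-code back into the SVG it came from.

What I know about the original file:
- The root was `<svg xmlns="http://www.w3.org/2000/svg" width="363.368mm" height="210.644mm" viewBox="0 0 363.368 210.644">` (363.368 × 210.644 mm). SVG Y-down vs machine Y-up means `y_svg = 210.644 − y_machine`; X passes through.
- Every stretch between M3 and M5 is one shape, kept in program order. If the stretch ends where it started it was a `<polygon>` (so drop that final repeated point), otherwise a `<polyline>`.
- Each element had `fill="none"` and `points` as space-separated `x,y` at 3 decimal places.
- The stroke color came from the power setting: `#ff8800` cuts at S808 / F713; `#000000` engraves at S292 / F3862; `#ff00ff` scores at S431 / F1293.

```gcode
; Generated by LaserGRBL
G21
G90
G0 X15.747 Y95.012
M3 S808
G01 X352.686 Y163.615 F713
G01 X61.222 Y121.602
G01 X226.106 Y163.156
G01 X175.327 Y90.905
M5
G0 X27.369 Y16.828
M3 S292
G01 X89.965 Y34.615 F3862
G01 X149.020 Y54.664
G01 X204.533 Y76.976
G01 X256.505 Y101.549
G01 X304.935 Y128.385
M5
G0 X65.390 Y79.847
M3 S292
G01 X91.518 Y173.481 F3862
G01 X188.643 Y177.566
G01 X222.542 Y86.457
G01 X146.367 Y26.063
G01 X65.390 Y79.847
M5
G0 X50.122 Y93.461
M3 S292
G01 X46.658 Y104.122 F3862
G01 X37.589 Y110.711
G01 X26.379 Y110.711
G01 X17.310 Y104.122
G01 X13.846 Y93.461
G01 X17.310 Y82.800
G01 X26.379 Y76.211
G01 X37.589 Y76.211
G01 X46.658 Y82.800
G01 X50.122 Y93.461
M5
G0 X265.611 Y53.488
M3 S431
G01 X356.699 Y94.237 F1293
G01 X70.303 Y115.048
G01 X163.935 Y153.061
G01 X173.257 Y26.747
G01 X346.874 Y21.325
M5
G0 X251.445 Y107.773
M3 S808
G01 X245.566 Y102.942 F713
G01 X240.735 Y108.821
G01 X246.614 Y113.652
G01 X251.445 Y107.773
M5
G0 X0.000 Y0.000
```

Machine Y-up, SVG Y-down with viewBox height 210.644, so y_svg = 210.644 − y_machine; X carries over.

Run 1: S808 ⇒ cut layer `#ff8800`. The run is open, so emit a `<polyline>` with points (Y-flipped): 15.747,115.632 352.686,47.029 61.222,89.042 226.106,47.488 175.327,119.739.

Run 2: power S292 maps to stroke `#000000` (engrave). The run is open, so emit a `<polyline>` with points (Y-flipped): 27.369,193.816 89.965,176.029 149.020,155.980 204.533,133.668 256.505,109.095 304.935,82.259.

Run 3: S292 ⇒ engrave layer `#000000`. The run returns to its start, so emit a `<polygon>` with points (Y-flipped): 65.390,130.797 91.518,37.163 188.643,33.078 222.542,124.187 146.367,184.581.

Run 4: power S292 maps to stroke `#000000` (engrave). The run returns to its start, so emit a `<polygon>` with points (Y-flipped): 50.122,117.183 46.658,106.522 37.589,99.933 26.379,99.933 17.310,106.522 13.846,117.183 17.310,127.844 26.379,134.433 37.589,134.433 46.658,127.844.

Run 5: S431 ⇒ score layer `#ff00ff`. The run is open, so emit a `<polyline>` with points (Y-flipped): 265.611,157.156 356.699,116.407 70.303,95.596 163.935,57.583 173.257,183.897 346.874,189.319.

Run 6: S808 ⇒ cut layer `#ff8800`. The run returns to its start, so emit a `<polygon>` with points (Y-flipped): 251.445,102.871 245.566,107.702 240.735,101.823 246.614,96.992.

<svg xmlns="http://www.w3.org/2000/svg" width="363.368mm" height="210.644mm" viewBox="0 0 363.368 210.644">
  <polyline points="15.747,115.632 352.686,47.029 61.222,89.042 226.106,47.488 175.327,119.739" fill="none" stroke="#ff8800"/>
  <polyline points="27.369,193.816 89.965,176.029 149.020,155.980 204.533,133.668 256.505,109.095 304.935,82.259" fill="none" stroke="#000000"/>
  <polygon points="65.390,130.797 91.518,37.163 188.643,33.078 222.542,124.187 146.367,184.581" fill="none" stroke="#000000"/>
  <polygon points="50.122,117.183 46.658,106.522 37.589,99.933 26.379,99.933 17.310,106.522 13.846,117.183 17.310,127.844 26.379,134.433 37.589,134.433 46.658,127.844" fill="none" stroke="#000000"/>
  <polyline points="265.611,157.156 356.699,116.407 70.303,95.596 163.935,57.583 173.257,183.897 346.874,189.319" fill="none" stroke="#ff00ff"/>
  <polygon points="251.445,102.871 245.566,107.702 240.735,101.823 246.614,96.992" fill="none" stroke="#ff8800"/>
</svg>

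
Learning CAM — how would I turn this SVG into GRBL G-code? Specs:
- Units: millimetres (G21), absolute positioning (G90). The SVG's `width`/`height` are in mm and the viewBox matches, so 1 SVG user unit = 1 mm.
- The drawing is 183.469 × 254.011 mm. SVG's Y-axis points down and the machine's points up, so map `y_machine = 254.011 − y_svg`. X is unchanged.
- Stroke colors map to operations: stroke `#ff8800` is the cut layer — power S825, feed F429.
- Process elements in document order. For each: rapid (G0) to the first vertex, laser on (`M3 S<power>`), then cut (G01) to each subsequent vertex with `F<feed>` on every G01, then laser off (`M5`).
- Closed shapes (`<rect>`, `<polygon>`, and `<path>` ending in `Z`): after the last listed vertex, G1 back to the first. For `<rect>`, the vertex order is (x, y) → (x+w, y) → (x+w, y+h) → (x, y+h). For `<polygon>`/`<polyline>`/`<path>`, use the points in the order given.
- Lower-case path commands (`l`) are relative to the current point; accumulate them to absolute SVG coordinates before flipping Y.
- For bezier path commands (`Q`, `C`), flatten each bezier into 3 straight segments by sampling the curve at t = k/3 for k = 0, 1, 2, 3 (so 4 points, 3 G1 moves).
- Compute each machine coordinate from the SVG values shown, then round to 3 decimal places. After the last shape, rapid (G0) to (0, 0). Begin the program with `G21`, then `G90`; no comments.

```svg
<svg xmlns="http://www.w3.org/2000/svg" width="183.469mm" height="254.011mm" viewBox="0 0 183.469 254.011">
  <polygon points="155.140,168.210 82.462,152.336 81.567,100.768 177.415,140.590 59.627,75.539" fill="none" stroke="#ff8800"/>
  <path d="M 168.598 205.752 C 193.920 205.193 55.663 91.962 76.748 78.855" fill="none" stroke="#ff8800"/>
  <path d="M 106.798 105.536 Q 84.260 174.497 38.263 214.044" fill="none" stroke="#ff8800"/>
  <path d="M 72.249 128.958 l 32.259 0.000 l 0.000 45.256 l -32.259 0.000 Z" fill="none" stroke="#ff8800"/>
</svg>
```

G21
G90
G0 X155.140 Y85.801
M3 S825
G01 X82.462 Y101.675 F429
G01 X81.567 Y153.243 F429
G01 X177.415 Y113.421 F429
G01 X59.627 Y178.472 F429
G01 X155.140 Y85.801 F429
M5
G0 X168.598 Y48.259
M3 S825
G01 X151.354 Y78.494 F429
G01 X96.817 Y136.556 F429
G01 X76.748 Y175.156 F429
M5
G0 X106.798 Y148.475
M3 S825
G01 X89.166 Y105.769 F429
G01 X66.321 Y69.600 F429
G01 X38.263 Y39.967 F429
M5
G0 X72.249 Y125.053
M3 S825
G01 X104.508 Y125.053 F429
G01 X104.508 Y79.797 F429
G01 X72.249 Y79.797 F429
G01 X72.249 Y125.053 F429
M5
G0 X0.000 Y0.000

1 u = 1 mm; y_m = 254.011 − y.

[1] `<polygon>` closed polygon, #ff8800→cut S825 F429: (155.140,85.801) → (82.462,101.675) → (81.567,153.243) → (177.415,113.421) → (59.627,178.472) → (155.140,85.801) (closed)

[2] `<path>` cubic bezier, #ff8800→cut S825 F429: (168.598,48.259) → (151.354,78.494) → (96.817,136.556) → (76.748,175.156)

[3] `<path>` quadratic bezier, #ff8800→cut S825 F429: (106.798,148.475) → (89.166,105.769) → (66.321,69.600) → (38.263,39.967)

[4] `<path>` rectangle, #ff8800→cut S825 F429: (72.249,125.053) → (104.508,125.053) → (104.508,79.797) → (72.249,79.797) → (72.249,125.053) (closed)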